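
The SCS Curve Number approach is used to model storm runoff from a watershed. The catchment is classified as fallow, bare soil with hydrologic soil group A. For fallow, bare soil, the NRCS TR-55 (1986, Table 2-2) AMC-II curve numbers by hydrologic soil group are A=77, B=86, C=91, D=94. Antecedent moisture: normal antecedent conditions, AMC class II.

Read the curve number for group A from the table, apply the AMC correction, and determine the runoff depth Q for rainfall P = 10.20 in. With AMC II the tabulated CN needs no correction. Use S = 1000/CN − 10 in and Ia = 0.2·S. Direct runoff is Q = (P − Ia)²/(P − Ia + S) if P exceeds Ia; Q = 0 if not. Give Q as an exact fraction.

Q = 13667809/1866095 in ≈ 7.324 in

NRCS table: fallow, bare soil, soil group A → CN(II) = 77
AMC II — tabulated CN = 77 applies directly.
Max retention: S = 1000/77 − 10 = 230/77 in (≈ 2.987 in)
Ia = 0.2·(230/77) = 46/77 in ≈ 0.597 in
Since P=10.200 > Ia=0.597: effective rainfall P−Ia = 3697/385 in
Q: (3697/385)² ÷ (4847/385) = 13667809/1866095 in (≈ 7.324 in)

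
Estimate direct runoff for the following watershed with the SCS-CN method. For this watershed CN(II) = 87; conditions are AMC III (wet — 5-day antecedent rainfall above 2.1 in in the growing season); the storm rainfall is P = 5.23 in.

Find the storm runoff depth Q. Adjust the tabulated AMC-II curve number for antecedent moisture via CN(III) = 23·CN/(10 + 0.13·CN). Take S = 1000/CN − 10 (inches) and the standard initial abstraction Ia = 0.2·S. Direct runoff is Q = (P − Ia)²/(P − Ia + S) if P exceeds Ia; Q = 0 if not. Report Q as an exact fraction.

Adjust CN=87 to AMC III: 23·87/(10 + 0.13·87) → 2001 ÷ (2131/100) = 200100/2131 ≈ 93.900
Max retention: S = 1000/(200100/2131) − 10 = 1300/2001 in (≈ 0.650 in)
Ia = 0.2S: 0.2·0.650 = 0.130 in (exactly 260/2001)
P − Ia = 5.230 − 0.130 = 1020523/200100 ≈ 5.100 in (> 0, runoff occurs)
Q = (1020523/200100)²/((1020523/200100) + 1300/2001) = (1041467193529/40040010000)/(1150523/200100) = 1041467193529/230219652300 in ≈ 4.524 in

Q = 1041467193529/230219652300 in ≈ 4.524 in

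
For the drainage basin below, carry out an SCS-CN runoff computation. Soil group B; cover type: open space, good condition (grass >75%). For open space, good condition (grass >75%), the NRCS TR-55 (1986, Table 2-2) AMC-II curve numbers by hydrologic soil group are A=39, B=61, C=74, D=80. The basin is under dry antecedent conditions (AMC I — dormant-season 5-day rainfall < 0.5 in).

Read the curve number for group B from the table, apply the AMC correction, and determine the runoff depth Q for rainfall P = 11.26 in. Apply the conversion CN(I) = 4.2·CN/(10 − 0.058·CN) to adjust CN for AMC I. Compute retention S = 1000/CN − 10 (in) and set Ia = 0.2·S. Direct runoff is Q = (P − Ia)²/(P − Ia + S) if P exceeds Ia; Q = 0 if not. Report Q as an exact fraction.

Q = 30765510801/10683561350 in ≈ 2.880 in

NRCS table: open space, good condition (grass >75%), soil group B → CN(II) = 61
Adjust CN=61 to AMC I: 4.2·61/(10 − 0.058·61) → (1281/5) ÷ (3231/500) = 42700/1077 ≈ 39.647
S = 1000/(42700/1077) − 10 = 6500/427 in ≈ 15.222 in
Ia = 0.2S: 0.2·15.222 = 3.044 in (exactly 1300/427)
Since P=11.260 > Ia=3.044: effective rainfall P−Ia = 175401/21350 in
Runoff Q = (P−Ia)²/(P−Ia+S) = (8.216)²/(8.216+15.222) = 30765510801/10683561350 ≈ 2.880 in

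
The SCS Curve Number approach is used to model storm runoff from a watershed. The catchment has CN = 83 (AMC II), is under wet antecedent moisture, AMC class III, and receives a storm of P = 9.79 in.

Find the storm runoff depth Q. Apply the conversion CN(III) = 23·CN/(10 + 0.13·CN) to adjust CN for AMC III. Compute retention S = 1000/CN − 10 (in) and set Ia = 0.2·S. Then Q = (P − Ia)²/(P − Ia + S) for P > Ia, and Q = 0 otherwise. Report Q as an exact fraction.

Wet (AMC III): CN(III) = 23·83/(10 + 0.13·83) = 1909/(2079/100) = 190900/2079 ≈ 91.823
S = 1000/(190900/2079) − 10 = 1700/1909 in ≈ 0.891 in
Ia = 0.2S: 0.2·0.891 = 0.178 in (exactly 340/1909)
Excess rainfall: 9.790 − 0.178 = 9.612 in; P > Ia so Q > 0
Q = (1834911/190900)²/((1834911/190900) + 1700/1909) = (3366898377921/36442810000)/(2004911/190900) = 3366898377921/382737509900 in ≈ 8.797 in

Q = 3366898377921/382737509900 in ≈ 8.797 in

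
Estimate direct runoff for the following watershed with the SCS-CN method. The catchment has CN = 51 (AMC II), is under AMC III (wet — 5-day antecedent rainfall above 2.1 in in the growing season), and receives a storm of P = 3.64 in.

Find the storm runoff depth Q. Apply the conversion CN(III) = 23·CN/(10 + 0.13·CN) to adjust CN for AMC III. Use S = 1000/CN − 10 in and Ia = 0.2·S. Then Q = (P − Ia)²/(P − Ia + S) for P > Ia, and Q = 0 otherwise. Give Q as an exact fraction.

Q = 966273007/857726925 in ≈ 1.127 in

Wet (AMC III): CN(III) = 23·51/(10 + 0.13·51) = 1173/(1663/100) = 117300/1663 ≈ 70.535
Retention S: 1000/CN − 10 with CN=70.535 → S = 4900/1173 ≈ 4.177 in
Ia = 0.2S: 0.2·4.177 = 0.835 in (exactly 980/1173)
Since P=3.640 > Ia=0.835: effective rainfall P−Ia = 82243/29325 in
Q: (82243/29325)² ÷ (204743/29325) = 966273007/857726925 in (≈ 1.127 in)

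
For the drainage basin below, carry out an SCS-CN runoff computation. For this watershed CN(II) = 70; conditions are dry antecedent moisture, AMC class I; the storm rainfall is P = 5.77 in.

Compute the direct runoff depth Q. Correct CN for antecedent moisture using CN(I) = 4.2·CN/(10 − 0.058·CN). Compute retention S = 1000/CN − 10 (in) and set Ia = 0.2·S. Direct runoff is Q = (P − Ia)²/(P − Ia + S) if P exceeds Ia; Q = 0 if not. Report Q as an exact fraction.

Adjust CN=70 to AMC I: 4.2·70/(10 − 0.058·70) → 294 ÷ (297/50) = 4900/99 ≈ 49.495
Retention S: 1000/CN − 10 with CN=49.495 → S = 500/49 ≈ 10.204 in
Ia = 0.2S: 0.2·10.204 = 2.041 in (exactly 100/49)
Since P=5.770 > Ia=2.041: effective rainfall P−Ia = 18273/4900 in
Runoff Q = (P−Ia)²/(P−Ia+S) = (3.729)²/(3.729+10.204) = 333902529/334537700 ≈ 0.998 in

Q = 333902529/334537700 in ≈ 0.998 in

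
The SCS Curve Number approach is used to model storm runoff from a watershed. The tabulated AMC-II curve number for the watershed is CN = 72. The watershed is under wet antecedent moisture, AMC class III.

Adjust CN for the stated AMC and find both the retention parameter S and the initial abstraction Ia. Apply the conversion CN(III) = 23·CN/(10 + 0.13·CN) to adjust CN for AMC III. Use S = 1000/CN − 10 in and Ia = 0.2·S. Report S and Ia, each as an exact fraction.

S = 350/207 in ≈ 1.691 in; Ia = 70/207 in ≈ 0.338 in

Wet (AMC III): CN(III) = 23·72/(10 + 0.13·72) = 1656/(484/25) = 10350/121 ≈ 85.537
S = 1000/(10350/121) − 10 = 350/207 in ≈ 1.691 in
Ia = 0.2·(350/207) = 70/207 in ≈ 0.338 in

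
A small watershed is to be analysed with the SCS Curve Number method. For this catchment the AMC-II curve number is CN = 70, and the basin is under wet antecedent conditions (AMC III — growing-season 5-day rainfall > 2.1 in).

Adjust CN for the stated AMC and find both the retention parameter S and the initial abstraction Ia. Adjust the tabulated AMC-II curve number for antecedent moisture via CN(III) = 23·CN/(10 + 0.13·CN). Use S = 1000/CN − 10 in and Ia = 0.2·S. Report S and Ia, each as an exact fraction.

Wet (AMC III): CN(III) = 23·70/(10 + 0.13·70) = 1610/(191/10) = 16100/191 ≈ 84.293
Retention S: 1000/CN − 10 with CN=84.293 → S = 300/161 ≈ 1.863 in
Ia = 0.2S: 0.2·1.863 = 0.373 in (exactly 60/161)

S = 300/161 in ≈ 1.863 in; Ia = 60/161 in ≈ 0.373 in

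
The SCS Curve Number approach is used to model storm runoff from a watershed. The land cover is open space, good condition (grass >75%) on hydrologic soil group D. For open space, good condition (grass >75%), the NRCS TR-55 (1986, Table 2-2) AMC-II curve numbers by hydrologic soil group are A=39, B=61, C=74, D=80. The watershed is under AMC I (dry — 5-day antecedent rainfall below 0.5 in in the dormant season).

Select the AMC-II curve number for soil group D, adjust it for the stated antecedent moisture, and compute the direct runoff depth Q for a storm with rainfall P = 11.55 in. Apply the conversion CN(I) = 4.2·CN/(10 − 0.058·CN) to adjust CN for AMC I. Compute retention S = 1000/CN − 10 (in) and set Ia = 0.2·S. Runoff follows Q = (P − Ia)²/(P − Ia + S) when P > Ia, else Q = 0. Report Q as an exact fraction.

Q = 18931201/2877420 in ≈ 6.579 in

NRCS table: open space, good condition (grass >75%), soil group D → CN(II) = 80
CN(I) from CN(II)=80: (4.2·80)/(10 − 0.058·80) = 4200/67 ≈ 62.687
Retention S: 1000/CN − 10 with CN=62.687 → S = 125/21 ≈ 5.952 in
Ia = 0.2·(125/21) = 25/21 in ≈ 1.190 in
Excess rainfall: 11.550 − 1.190 = 10.360 in; P > Ia so Q > 0
Runoff Q = (P−Ia)²/(P−Ia+S) = (10.360)²/(10.360+5.952) = 18931201/2877420 ≈ 6.579 in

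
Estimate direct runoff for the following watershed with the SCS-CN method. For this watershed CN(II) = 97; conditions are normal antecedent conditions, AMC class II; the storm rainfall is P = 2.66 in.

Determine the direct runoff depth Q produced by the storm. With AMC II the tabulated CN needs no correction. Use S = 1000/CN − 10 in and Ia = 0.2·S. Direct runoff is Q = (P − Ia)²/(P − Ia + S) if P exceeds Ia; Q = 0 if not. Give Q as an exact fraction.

CN(II) = 97; AMC II needs no correction.
Retention S: 1000/CN − 10 with CN=97.000 → S = 30/97 ≈ 0.309 in
Ia = 0.2·(30/97) = 6/97 in ≈ 0.062 in
P − Ia = 2.660 − 0.062 = 12601/4850 ≈ 2.598 in (> 0, runoff occurs)
Q = (12601/4850)²/((12601/4850) + 30/97) = (158785201/23522500)/(14101/4850) = 158785201/68389850 in ≈ 2.322 in

Q = 158785201/68389850 in ≈ 2.322 in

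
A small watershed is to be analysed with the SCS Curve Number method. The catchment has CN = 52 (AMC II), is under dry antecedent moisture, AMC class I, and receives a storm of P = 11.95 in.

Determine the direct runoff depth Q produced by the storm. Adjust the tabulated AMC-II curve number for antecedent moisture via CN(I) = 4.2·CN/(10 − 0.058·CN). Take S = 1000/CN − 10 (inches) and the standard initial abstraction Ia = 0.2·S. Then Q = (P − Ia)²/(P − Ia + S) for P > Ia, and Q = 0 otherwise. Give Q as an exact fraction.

Adjust CN=52 to AMC I: 4.2·52/(10 − 0.058·52) → (1092/5) ÷ (873/125) = 9100/291 ≈ 31.271
Max retention: S = 1000/(9100/291) − 10 = 2000/91 in (≈ 21.978 in)
Ia = 0.2·(2000/91) = 400/91 in ≈ 4.396 in
P − Ia = 11.950 − 4.396 = 13749/1820 ≈ 7.554 in (> 0, runoff occurs)
Runoff Q = (P−Ia)²/(P−Ia+S) = (7.554)²/(7.554+21.978) = 189035001/97823180 ≈ 1.932 in

Q = 189035001/97823180 in ≈ 1.932 in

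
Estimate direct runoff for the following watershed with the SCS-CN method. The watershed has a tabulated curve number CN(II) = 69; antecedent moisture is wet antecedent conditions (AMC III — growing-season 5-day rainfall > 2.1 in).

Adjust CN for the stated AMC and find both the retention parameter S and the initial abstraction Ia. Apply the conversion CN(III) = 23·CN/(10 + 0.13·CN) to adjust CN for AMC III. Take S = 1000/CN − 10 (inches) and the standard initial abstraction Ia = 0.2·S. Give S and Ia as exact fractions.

CN(III) from CN(II)=69: (23·69)/(10 + 0.13·69) = 158700/1897 ≈ 83.658
Retention S: 1000/CN − 10 with CN=83.658 → S = 3100/1587 ≈ 1.953 in
Ia = 0.2·(3100/1587) = 620/1587 in ≈ 0.391 in

S = 3100/1587 in ≈ 1.953 in; Ia = 620/1587 in ≈ 0.391 in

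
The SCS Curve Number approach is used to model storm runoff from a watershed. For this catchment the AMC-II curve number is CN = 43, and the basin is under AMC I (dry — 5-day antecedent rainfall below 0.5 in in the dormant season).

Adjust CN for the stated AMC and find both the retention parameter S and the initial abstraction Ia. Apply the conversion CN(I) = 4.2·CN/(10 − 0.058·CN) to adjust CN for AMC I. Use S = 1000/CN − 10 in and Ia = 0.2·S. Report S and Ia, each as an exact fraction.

Dry (AMC I): CN(I) = 4.2·43/(10 − 0.058·43) = (903/5)/(3753/500) = 30100/1251 ≈ 24.061
Max retention: S = 1000/(30100/1251) − 10 = 9500/301 in (≈ 31.561 in)
Ia = 0.2·(9500/301) = 1900/301 in ≈ 6.312 in

S = 9500/301 in ≈ 31.561 in; Ia = 1900/301 in ≈ 6.312 in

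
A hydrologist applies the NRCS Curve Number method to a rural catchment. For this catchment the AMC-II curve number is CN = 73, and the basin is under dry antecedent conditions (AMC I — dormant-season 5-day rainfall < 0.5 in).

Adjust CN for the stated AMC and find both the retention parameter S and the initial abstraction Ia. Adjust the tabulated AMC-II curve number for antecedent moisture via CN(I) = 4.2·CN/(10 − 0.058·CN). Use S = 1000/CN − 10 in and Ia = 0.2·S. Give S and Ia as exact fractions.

S = 4500/511 in ≈ 8.806 in; Ia = 900/511 in ≈ 1.761 in

CN(I) from CN(II)=73: (4.2·73)/(10 − 0.058·73) = 51100/961 ≈ 53.174
S = 1000/(51100/961) − 10 = 4500/511 in ≈ 8.806 in
Ia = 0.2·(4500/511) = 900/511 in ≈ 1.761 in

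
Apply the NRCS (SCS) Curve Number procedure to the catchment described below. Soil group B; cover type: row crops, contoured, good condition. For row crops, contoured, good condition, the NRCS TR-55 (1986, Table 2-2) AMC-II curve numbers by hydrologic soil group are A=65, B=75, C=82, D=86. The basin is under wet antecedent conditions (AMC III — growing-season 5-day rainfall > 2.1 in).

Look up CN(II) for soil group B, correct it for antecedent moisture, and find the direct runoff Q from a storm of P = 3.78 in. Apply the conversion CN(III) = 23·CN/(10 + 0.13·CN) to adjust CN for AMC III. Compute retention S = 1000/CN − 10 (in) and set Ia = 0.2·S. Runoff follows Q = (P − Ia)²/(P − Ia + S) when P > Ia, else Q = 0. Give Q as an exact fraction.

Q = 144985681/58791450 in ≈ 2.466 in

NRCS table: row crops, contoured, good condition, soil group B → CN(II) = 75
CN(III) from CN(II)=75: (23·75)/(10 + 0.13·75) = 6900/79 ≈ 87.342
S = 1000/(6900/79) − 10 = 100/69 in ≈ 1.449 in
Ia = 0.2·(100/69) = 20/69 in ≈ 0.290 in
Excess rainfall: 3.780 − 0.290 = 3.490 in; P > Ia so Q > 0
Q = (12041/3450)²/((12041/3450) + 100/69) = (144985681/11902500)/(17041/3450) = 144985681/58791450 in ≈ 2.466 in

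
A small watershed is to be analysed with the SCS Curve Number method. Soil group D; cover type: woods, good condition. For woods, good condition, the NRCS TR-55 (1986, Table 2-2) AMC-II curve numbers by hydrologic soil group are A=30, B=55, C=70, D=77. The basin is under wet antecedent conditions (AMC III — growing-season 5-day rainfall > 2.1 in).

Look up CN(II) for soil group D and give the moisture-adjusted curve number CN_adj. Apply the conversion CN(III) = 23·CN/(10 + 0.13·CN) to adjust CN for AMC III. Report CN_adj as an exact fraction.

NRCS table: woods, good condition, soil group D → CN(II) = 77
CN(III) from CN(II)=77: (23·77)/(10 + 0.13·77) = 7700/87 ≈ 88.506

CN_adj = 7700/87 ≈ 88.506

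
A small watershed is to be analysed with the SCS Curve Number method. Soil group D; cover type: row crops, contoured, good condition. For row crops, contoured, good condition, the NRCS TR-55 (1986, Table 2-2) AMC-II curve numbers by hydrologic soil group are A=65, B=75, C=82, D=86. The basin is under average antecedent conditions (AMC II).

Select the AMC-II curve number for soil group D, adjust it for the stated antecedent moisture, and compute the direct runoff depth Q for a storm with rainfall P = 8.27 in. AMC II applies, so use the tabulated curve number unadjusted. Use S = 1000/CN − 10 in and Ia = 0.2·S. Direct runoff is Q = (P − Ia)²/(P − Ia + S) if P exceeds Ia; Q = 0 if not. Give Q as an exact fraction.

NRCS table: row crops, contoured, good condition, soil group D → CN(II) = 86
CN(II) = 86; AMC II needs no correction.
S = 1000/86 − 10 = 70/43 in ≈ 1.628 in
Initial abstraction Ia = S/5 = (70/43)/5 = 14/43 ≈ 0.326 in
Since P=8.270 > Ia=0.326: effective rainfall P−Ia = 34161/4300 in
Q: (34161/4300)² ÷ (41161/4300) = 1166973921/176992300 in (≈ 6.593 in)

Q = 1166973921/176992300 in ≈ 6.593 in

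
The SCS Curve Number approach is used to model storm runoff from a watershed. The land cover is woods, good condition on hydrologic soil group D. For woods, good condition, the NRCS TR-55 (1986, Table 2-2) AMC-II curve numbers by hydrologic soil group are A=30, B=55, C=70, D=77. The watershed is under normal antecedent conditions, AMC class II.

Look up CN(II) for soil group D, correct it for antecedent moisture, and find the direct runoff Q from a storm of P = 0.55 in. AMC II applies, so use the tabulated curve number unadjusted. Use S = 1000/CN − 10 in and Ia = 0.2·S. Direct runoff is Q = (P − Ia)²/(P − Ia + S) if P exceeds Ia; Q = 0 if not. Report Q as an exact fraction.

NRCS table: woods, good condition, soil group D → CN(II) = 77
CN(II) = 77; AMC II needs no correction.
Max retention: S = 1000/77 − 10 = 230/77 in (≈ 2.987 in)
Ia = 0.2·(230/77) = 46/77 in ≈ 0.597 in
P = 0.550 ≤ Ia = 0.597 in: entire storm abstracted, Q = 0.

Q = 0 in ≈ 0.000 in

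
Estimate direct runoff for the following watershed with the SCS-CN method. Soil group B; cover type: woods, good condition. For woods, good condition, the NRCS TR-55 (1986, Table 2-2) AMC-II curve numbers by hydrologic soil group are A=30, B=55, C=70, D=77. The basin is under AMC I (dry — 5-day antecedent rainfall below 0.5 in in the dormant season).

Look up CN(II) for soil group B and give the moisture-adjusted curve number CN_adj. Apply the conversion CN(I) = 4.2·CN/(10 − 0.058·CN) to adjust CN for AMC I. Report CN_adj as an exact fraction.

NRCS table: woods, good condition, soil group B → CN(II) = 55
Dry (AMC I): CN(I) = 4.2·55/(10 − 0.058·55) = 231/(681/100) = 7700/227 ≈ 33.921

CN_adj = 7700/227 ≈ 33.921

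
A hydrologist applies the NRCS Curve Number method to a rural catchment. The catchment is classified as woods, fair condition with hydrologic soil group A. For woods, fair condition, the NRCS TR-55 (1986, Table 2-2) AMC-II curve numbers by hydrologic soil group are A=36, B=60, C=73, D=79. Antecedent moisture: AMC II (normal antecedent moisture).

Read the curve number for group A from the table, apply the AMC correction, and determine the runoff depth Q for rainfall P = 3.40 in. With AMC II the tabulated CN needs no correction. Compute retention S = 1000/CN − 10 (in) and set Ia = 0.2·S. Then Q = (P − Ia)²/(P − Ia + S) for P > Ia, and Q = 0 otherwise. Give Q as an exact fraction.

Q = 0 in ≈ 0.000 in

NRCS table: woods, fair condition, soil group A → CN(II) = 36
AMC II — tabulated CN = 36 applies directly.
S = 1000/36 − 10 = 160/9 in ≈ 17.778 in
Ia = 0.2·(160/9) = 32/9 in ≈ 3.556 in
P = 3.400 ≤ Ia = 3.556 in: entire storm abstracted, Q = 0.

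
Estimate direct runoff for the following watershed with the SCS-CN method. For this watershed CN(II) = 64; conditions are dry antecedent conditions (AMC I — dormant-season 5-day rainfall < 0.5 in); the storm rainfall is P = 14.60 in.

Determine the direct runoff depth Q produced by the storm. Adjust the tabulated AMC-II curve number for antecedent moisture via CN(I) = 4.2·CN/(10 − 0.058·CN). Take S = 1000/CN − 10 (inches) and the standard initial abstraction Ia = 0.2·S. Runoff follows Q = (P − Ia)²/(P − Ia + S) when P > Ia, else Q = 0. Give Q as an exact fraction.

Q = 2785561/496160 in ≈ 5.614 in

CN(I) from CN(II)=64: (4.2·64)/(10 − 0.058·64) = 5600/131 ≈ 42.748
Max retention: S = 1000/(5600/131) − 10 = 375/28 in (≈ 13.393 in)
Ia = 0.2·(375/28) = 75/28 in ≈ 2.679 in
P − Ia = 14.600 − 2.679 = 1669/140 ≈ 11.921 in (> 0, runoff occurs)
Q = (1669/140)²/((1669/140) + 375/28) = (2785561/19600)/(886/35) = 2785561/496160 in ≈ 5.614 in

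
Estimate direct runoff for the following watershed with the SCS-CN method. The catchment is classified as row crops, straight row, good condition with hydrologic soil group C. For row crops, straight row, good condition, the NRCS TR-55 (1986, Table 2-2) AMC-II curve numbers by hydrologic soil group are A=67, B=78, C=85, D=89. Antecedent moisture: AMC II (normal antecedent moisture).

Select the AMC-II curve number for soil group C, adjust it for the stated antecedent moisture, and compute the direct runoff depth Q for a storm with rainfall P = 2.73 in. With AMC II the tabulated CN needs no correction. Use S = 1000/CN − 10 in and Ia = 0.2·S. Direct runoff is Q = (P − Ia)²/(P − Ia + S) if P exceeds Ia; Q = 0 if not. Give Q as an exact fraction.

Q = 5443227/3989900 in ≈ 1.364 in

NRCS table: row crops, straight row, good condition, soil group C → CN(II) = 85
CN(II) = 85; AMC II needs no correction.
Retention S: 1000/CN − 10 with CN=85.000 → S = 30/17 ≈ 1.765 in
Ia = 0.2S: 0.2·1.765 = 0.353 in (exactly 6/17)
P − Ia = 2.730 − 0.353 = 4041/1700 ≈ 2.377 in (> 0, runoff occurs)
Runoff Q = (P−Ia)²/(P−Ia+S) = (2.377)²/(2.377+1.765) = 5443227/3989900 ≈ 1.364 in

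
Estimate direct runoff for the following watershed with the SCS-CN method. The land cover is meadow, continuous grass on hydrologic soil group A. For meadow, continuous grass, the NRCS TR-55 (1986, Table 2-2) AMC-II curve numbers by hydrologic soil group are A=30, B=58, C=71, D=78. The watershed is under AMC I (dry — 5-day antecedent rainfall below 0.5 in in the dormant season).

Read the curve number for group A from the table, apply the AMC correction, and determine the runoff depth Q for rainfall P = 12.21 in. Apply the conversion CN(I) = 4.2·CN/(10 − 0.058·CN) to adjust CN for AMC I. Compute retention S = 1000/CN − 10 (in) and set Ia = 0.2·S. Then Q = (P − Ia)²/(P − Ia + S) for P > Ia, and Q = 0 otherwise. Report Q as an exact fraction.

Q = 978121/45890100 in ≈ 0.021 in

NRCS table: meadow, continuous grass, soil group A → CN(II) = 30
Dry (AMC I): CN(I) = 4.2·30/(10 − 0.058·30) = 126/(413/50) = 900/59 ≈ 15.254
Max retention: S = 1000/(900/59) − 10 = 500/9 in (≈ 55.556 in)
Ia = 0.2S: 0.2·55.556 = 11.111 in (exactly 100/9)
P − Ia = 12.210 − 11.111 = 989/900 ≈ 1.099 in (> 0, runoff occurs)
Q = (989/900)²/((989/900) + 500/9) = (978121/810000)/(50989/900) = 978121/45890100 in ≈ 0.021 in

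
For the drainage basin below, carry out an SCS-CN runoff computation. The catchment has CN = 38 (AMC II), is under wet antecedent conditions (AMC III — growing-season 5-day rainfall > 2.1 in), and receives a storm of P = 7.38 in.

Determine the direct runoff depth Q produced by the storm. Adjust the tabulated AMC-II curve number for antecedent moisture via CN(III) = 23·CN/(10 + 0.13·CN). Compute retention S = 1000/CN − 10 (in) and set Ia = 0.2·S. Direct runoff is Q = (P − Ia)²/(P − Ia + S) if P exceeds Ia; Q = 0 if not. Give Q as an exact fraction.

CN(III) from CN(II)=38: (23·38)/(10 + 0.13·38) = 43700/747 ≈ 58.501
Retention S: 1000/CN − 10 with CN=58.501 → S = 3100/437 ≈ 7.094 in
Ia = 0.2S: 0.2·7.094 = 1.419 in (exactly 620/437)
P − Ia = 7.380 − 1.419 = 130253/21850 ≈ 5.961 in (> 0, runoff occurs)
Runoff Q = (P−Ia)²/(P−Ia+S) = (5.961)²/(5.961+7.094) = 16965844009/6232778050 ≈ 2.722 in

Q = 16965844009/6232778050 in ≈ 2.722 in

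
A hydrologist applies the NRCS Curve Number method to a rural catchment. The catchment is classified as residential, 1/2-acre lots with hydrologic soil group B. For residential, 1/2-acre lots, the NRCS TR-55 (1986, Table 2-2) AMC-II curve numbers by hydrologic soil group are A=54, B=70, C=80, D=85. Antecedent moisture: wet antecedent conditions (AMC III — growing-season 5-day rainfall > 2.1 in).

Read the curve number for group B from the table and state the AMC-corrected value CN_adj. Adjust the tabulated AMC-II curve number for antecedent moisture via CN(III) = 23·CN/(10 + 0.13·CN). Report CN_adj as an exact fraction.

CN_adj = 16100/191 ≈ 84.293

NRCS table: residential, 1/2-acre lots, soil group B → CN(II) = 70
Adjust CN=70 to AMC III: 23·70/(10 + 0.13·70) → 1610 ÷ (191/10) = 16100/191 ≈ 84.293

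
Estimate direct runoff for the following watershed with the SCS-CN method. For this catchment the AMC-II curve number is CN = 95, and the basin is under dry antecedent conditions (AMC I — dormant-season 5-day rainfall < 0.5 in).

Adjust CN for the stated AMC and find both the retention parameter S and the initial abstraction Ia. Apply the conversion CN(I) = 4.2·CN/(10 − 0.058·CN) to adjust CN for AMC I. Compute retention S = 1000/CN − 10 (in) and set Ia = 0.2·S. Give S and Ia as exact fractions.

S = 500/399 in ≈ 1.253 in; Ia = 100/399 in ≈ 0.251 in

Adjust CN=95 to AMC I: 4.2·95/(10 − 0.058·95) → 399 ÷ (449/100) = 39900/449 ≈ 88.864
S = 1000/(39900/449) − 10 = 500/399 in ≈ 1.253 in
Ia = 0.2·(500/399) = 100/399 in ≈ 0.251 in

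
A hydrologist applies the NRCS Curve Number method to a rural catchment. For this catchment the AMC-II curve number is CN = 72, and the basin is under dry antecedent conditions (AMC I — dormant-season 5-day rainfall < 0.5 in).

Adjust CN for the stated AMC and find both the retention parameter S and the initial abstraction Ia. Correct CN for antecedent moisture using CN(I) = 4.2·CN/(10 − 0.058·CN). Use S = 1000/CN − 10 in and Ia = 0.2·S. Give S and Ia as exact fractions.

Adjust CN=72 to AMC I: 4.2·72/(10 − 0.058·72) → (1512/5) ÷ (728/125) = 675/13 ≈ 51.923
S = 1000/(675/13) − 10 = 250/27 in ≈ 9.259 in
Ia = 0.2·(250/27) = 50/27 in ≈ 1.852 in

S = 250/27 in ≈ 9.259 in; Ia = 50/27 in ≈ 1.852 in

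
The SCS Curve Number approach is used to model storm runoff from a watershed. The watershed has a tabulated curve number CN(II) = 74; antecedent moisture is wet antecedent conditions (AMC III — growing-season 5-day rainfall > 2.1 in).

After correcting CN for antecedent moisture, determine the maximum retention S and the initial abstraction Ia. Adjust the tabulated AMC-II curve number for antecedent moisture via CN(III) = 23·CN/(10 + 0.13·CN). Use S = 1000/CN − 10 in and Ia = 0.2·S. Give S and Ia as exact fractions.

Wet (AMC III): CN(III) = 23·74/(10 + 0.13·74) = 1702/(981/50) = 85100/981 ≈ 86.748
Retention S: 1000/CN − 10 with CN=86.748 → S = 1300/851 ≈ 1.528 in
Ia = 0.2·(1300/851) = 260/851 in ≈ 0.306 in

S = 1300/851 in ≈ 1.528 in; Ia = 260/851 in ≈ 0.306 in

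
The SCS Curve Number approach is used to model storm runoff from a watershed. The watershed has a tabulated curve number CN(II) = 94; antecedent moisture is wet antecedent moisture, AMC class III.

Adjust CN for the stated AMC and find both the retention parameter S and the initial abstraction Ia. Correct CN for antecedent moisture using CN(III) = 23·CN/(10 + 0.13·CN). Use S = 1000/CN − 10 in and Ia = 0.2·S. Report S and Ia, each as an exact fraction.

S = 300/1081 in ≈ 0.278 in; Ia = 60/1081 in ≈ 0.056 in

CN(III) from CN(II)=94: (23·94)/(10 + 0.13·94) = 108100/1111 ≈ 97.300
S = 1000/(108100/1111) − 10 = 300/1081 in ≈ 0.278 in
Initial abstraction Ia = S/5 = (300/1081)/5 = 60/1081 ≈ 0.056 in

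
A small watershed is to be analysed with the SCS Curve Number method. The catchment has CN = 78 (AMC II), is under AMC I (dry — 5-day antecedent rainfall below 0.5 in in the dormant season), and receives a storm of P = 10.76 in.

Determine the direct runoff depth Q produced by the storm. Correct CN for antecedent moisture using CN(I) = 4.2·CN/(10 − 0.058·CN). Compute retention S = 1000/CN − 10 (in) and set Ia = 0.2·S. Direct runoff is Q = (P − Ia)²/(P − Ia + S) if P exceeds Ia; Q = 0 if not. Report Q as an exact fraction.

CN(I) from CN(II)=78: (4.2·78)/(10 − 0.058·78) = 81900/1369 ≈ 59.825
Max retention: S = 1000/(81900/1369) − 10 = 5500/819 in (≈ 6.716 in)
Ia = 0.2·(5500/819) = 1100/819 in ≈ 1.343 in
P − Ia = 10.760 − 1.343 = 192811/20475 ≈ 9.417 in (> 0, runoff occurs)
Runoff Q = (P−Ia)²/(P−Ia+S) = (9.417)²/(9.417+6.716) = 37176081721/6763117725 ≈ 5.497 in

Q = 37176081721/6763117725 in ≈ 5.497 in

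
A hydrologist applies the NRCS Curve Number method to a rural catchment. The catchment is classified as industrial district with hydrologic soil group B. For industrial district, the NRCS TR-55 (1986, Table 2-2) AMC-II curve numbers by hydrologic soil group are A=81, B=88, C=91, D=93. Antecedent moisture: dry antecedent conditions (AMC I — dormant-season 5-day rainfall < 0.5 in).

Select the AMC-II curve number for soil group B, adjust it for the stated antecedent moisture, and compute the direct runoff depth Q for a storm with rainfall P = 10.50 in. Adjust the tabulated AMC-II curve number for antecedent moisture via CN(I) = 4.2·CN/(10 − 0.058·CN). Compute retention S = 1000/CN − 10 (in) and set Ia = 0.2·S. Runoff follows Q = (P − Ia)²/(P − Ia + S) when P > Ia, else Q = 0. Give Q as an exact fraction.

Q = 2301289/310618 in ≈ 7.409 in

NRCS table: industrial district, soil group B → CN(II) = 88
Adjust CN=88 to AMC I: 4.2·88/(10 − 0.058·88) → (1848/5) ÷ (612/125) = 3850/51 ≈ 75.490
S = 1000/(3850/51) − 10 = 250/77 in ≈ 3.247 in
Ia = 0.2S: 0.2·3.247 = 0.649 in (exactly 50/77)
P − Ia = 10.500 − 0.649 = 1517/154 ≈ 9.851 in (> 0, runoff occurs)
Runoff Q = (P−Ia)²/(P−Ia+S) = (9.851)²/(9.851+3.247) = 2301289/310618 ≈ 7.409 in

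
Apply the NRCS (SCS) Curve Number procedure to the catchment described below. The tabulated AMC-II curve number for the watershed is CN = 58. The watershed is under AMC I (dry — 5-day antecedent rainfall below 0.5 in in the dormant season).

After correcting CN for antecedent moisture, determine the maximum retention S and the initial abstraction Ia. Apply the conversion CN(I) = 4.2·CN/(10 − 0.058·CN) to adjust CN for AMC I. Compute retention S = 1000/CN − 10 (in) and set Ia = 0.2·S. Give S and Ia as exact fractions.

S = 500/29 in ≈ 17.241 in; Ia = 100/29 in ≈ 3.448 in

Adjust CN=58 to AMC I: 4.2·58/(10 − 0.058·58) → (1218/5) ÷ (1659/250) = 2900/79 ≈ 36.709
Max retention: S = 1000/(2900/79) − 10 = 500/29 in (≈ 17.241 in)
Ia = 0.2·(500/29) = 100/29 in ≈ 3.448 in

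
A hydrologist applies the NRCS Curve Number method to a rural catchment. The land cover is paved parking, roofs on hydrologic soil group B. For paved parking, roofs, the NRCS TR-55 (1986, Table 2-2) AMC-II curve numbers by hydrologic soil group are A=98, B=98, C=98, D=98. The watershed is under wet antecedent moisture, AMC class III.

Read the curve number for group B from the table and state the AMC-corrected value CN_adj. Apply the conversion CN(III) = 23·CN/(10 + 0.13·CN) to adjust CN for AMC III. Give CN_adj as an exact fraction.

CN_adj = 112700/1137 ≈ 99.120

NRCS table: paved parking, roofs, soil group B → CN(II) = 98
CN(III) from CN(II)=98: (23·98)/(10 + 0.13·98) = 112700/1137 ≈ 99.120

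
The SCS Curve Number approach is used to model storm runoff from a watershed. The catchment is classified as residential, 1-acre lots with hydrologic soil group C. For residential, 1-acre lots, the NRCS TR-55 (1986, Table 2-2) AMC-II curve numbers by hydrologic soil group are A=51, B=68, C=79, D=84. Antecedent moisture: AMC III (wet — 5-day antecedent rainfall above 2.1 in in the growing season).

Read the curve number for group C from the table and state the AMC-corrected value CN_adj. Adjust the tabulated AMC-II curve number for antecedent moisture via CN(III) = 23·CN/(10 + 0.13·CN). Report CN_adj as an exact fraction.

CN_adj = 181700/2027 ≈ 89.640

NRCS table: residential, 1-acre lots, soil group C → CN(II) = 79
Adjust CN=79 to AMC III: 23·79/(10 + 0.13·79) → 1817 ÷ (2027/100) = 181700/2027 ≈ 89.640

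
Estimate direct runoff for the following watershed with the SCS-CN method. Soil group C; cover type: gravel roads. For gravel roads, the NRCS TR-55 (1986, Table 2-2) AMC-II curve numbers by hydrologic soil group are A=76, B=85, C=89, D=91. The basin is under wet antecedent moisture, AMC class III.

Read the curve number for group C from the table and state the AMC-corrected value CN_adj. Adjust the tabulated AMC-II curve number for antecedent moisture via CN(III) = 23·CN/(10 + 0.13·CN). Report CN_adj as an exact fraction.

CN_adj = 204700/2157 ≈ 94.900

NRCS table: gravel roads, soil group C → CN(II) = 89
Wet (AMC III): CN(III) = 23·89/(10 + 0.13·89) = 2047/(2157/100) = 204700/2157 ≈ 94.900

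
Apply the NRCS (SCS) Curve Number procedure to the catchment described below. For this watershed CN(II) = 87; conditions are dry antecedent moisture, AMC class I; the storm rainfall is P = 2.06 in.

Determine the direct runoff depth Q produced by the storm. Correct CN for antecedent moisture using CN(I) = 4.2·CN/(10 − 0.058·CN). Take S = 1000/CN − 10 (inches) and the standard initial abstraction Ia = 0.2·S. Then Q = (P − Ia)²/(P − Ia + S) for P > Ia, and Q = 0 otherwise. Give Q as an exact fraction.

Adjust CN=87 to AMC I: 4.2·87/(10 − 0.058·87) → (1827/5) ÷ (2477/500) = 182700/2477 ≈ 73.759
Max retention: S = 1000/(182700/2477) − 10 = 6500/1827 in (≈ 3.558 in)
Initial abstraction Ia = S/5 = (6500/1827)/5 = 1300/1827 ≈ 0.712 in
Excess rainfall: 2.060 − 0.712 = 1.348 in; P > Ia so Q > 0
Q: (123181/91350)² ÷ (448181/91350) = 15173558761/40941334350 in (≈ 0.371 in)

Q = 15173558761/40941334350 in ≈ 0.371 in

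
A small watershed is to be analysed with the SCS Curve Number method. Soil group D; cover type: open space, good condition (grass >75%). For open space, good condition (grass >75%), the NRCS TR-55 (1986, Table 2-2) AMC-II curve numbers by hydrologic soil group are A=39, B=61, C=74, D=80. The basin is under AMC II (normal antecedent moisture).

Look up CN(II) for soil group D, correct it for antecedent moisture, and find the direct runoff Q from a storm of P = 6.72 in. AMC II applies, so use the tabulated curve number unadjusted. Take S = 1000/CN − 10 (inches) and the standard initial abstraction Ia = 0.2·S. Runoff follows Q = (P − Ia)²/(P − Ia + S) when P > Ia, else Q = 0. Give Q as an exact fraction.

NRCS table: open space, good condition (grass >75%), soil group D → CN(II) = 80
CN(II) = 80; AMC II needs no correction.
Retention S: 1000/CN − 10 with CN=80.000 → S = 5/2 ≈ 2.500 in
Ia = 0.2S: 0.2·2.500 = 0.500 in (exactly 1/2)
P − Ia = 6.720 − 0.500 = 311/50 ≈ 6.220 in (> 0, runoff occurs)
Runoff Q = (P−Ia)²/(P−Ia+S) = (6.220)²/(6.220+2.500) = 96721/21800 ≈ 4.437 in

Q = 96721/21800 in ≈ 4.437 in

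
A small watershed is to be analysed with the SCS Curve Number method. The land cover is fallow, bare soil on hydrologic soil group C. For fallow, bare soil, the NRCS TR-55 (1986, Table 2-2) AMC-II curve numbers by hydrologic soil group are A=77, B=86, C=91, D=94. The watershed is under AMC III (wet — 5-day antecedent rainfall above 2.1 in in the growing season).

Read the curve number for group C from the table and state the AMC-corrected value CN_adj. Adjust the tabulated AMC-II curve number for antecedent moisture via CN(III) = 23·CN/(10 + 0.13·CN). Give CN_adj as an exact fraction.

CN_adj = 209300/2183 ≈ 95.877

NRCS table: fallow, bare soil, soil group C → CN(II) = 91
CN(III) from CN(II)=91: (23·91)/(10 + 0.13·91) = 209300/2183 ≈ 95.877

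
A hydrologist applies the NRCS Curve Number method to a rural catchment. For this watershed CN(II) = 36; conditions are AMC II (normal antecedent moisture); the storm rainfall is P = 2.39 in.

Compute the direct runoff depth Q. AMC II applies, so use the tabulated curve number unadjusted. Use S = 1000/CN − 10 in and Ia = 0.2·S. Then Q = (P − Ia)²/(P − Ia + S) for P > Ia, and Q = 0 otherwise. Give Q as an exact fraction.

Average conditions: CN = 36 (no AMC adjustment).
S = 1000/36 − 10 = 160/9 in ≈ 17.778 in
Initial abstraction Ia = S/5 = (160/9)/5 = 32/9 ≈ 3.556 in
P = 2.390 ≤ Ia = 3.556 in: entire storm abstracted, Q = 0.

Q = 0 in ≈ 0.000 in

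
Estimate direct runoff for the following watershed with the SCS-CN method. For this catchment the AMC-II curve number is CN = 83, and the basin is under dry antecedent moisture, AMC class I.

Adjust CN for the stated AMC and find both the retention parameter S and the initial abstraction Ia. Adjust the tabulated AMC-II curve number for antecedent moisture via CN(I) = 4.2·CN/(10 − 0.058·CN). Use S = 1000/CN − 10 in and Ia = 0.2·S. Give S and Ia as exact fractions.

S = 8500/1743 in ≈ 4.877 in; Ia = 1700/1743 in ≈ 0.975 in

Adjust CN=83 to AMC I: 4.2·83/(10 − 0.058·83) → (1743/5) ÷ (2593/500) = 174300/2593 ≈ 67.219
Retention S: 1000/CN − 10 with CN=67.219 → S = 8500/1743 ≈ 4.877 in
Ia = 0.2·(8500/1743) = 1700/1743 in ≈ 0.975 in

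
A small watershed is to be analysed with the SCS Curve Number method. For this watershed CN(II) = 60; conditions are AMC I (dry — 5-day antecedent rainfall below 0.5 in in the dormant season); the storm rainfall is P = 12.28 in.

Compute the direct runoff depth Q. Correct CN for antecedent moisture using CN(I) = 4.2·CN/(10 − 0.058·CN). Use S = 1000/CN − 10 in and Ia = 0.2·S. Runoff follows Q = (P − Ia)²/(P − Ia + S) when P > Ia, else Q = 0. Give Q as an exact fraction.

Adjust CN=60 to AMC I: 4.2·60/(10 − 0.058·60) → 252 ÷ (163/25) = 6300/163 ≈ 38.650
Max retention: S = 1000/(6300/163) − 10 = 1000/63 in (≈ 15.873 in)
Initial abstraction Ia = S/5 = (1000/63)/5 = 200/63 ≈ 3.175 in
P − Ia = 12.280 − 3.175 = 14341/1575 ≈ 9.105 in (> 0, runoff occurs)
Q = (14341/1575)²/((14341/1575) + 1000/63) = (205664281/2480625)/(39341/1575) = 205664281/61962075 in ≈ 3.319 in

Q = 205664281/61962075 in ≈ 3.319 in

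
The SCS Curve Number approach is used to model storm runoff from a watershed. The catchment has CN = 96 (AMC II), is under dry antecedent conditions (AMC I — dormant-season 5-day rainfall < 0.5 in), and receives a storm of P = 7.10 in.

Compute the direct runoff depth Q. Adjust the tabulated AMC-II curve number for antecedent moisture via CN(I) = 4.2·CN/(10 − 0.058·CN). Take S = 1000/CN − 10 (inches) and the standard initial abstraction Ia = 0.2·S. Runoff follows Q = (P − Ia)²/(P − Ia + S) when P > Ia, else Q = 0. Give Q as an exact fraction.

Q = 9452552/1566495 in ≈ 6.034 in

Adjust CN=96 to AMC I: 4.2·96/(10 − 0.058·96) → (2016/5) ÷ (554/125) = 25200/277 ≈ 90.975
Max retention: S = 1000/(25200/277) − 10 = 125/126 in (≈ 0.992 in)
Ia = 0.2·(125/126) = 25/126 in ≈ 0.198 in
P − Ia = 7.100 − 0.198 = 2174/315 ≈ 6.902 in (> 0, runoff occurs)
Q: (2174/315)² ÷ (4973/630) = 9452552/1566495 in (≈ 6.034 in)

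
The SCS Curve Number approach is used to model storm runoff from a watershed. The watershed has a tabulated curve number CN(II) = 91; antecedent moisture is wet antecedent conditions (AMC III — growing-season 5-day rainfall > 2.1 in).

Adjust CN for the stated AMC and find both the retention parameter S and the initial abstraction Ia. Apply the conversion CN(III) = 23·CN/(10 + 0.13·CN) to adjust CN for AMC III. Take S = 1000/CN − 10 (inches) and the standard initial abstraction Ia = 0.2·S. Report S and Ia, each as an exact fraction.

Wet (AMC III): CN(III) = 23·91/(10 + 0.13·91) = 2093/(2183/100) = 209300/2183 ≈ 95.877
S = 1000/(209300/2183) − 10 = 900/2093 in ≈ 0.430 in
Initial abstraction Ia = S/5 = (900/2093)/5 = 180/2093 ≈ 0.086 in

S = 900/2093 in ≈ 0.430 in; Ia = 180/2093 in ≈ 0.086 in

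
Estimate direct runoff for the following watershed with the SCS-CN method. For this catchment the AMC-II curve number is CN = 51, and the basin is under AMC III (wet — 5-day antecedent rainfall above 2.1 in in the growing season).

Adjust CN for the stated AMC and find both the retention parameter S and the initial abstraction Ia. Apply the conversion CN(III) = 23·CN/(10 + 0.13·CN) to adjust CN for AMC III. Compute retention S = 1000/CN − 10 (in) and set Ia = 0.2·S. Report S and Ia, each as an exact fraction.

CN(III) from CN(II)=51: (23·51)/(10 + 0.13·51) = 117300/1663 ≈ 70.535
S = 1000/(117300/1663) − 10 = 4900/1173 in ≈ 4.177 in
Initial abstraction Ia = S/5 = (4900/1173)/5 = 980/1173 ≈ 0.835 in

S = 4900/1173 in ≈ 4.177 in; Ia = 980/1173 in ≈ 0.835 in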